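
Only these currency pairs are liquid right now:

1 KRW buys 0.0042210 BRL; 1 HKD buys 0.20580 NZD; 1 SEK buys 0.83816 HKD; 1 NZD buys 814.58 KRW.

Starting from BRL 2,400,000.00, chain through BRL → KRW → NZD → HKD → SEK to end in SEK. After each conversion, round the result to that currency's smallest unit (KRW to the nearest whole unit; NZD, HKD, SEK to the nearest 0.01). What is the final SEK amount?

BRL 2,400,000.00 ÷ 0.0042210 = KRW 568,585,643
KRW 568,585,643 ÷ 814.58 = NZD 698,010.81
NZD 698,010.81 ÷ 0.20580 = HKD 3,391,694.90
HKD 3,391,694.90 ÷ 0.83816 = SEK 4,046,596.00

SEK 4,046,596.00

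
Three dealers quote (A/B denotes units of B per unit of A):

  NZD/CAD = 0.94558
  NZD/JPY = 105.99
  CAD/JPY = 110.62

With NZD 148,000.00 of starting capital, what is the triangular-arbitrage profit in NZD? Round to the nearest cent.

Profit: NZD 1,966.64

Profitable loop is NZD → JPY → CAD → NZD:
NZD 148,000.00 × 105.99 = JPY 15,686,520
JPY 15,686,520 ÷ 110.62 = CAD 141,805.46
CAD 141,805.46 ÷ 0.94558 = NZD 149,966.64
Profit = NZD 149,966.64 − NZD 148,000.00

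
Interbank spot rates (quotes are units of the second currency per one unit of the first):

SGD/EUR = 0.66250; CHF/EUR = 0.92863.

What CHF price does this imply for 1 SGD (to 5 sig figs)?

1 SGD × 0.66250 = 0.6625 EUR
0.6625 EUR ÷ 0.92863 = 0.713417 CHF

SGD/CHF = 0.71342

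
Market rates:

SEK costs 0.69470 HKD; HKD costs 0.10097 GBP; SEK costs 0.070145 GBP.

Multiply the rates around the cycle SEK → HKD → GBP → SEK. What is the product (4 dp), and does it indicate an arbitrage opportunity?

1.0000 (no arbitrage)

Around SEK → HKD → GBP → SEK: 1 × 0.69470 × 0.10097 ÷ 0.070145 = 0.999984
Product ≈ 1 (deviation 0.002%, within rounding noise).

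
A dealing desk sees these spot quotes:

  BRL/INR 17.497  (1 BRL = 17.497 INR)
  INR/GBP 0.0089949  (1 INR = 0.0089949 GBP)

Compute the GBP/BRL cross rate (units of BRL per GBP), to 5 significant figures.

GBP/BRL = 6.3539

1 GBP ÷ 0.0089949 = 111.174 INR
111.174 INR ÷ 17.497 = 6.3539 BRL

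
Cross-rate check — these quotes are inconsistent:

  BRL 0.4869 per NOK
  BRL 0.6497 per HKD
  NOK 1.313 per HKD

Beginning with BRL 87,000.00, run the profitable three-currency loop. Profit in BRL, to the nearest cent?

Profit: BRL 1,415.34

Profitable loop is BRL → NOK → HKD → BRL:
BRL 87,000.00 ÷ 0.4869 = NOK 178,681.45
NOK 178,681.45 ÷ 1.313 = HKD 136,086.41
HKD 136,086.41 × 0.6497 = BRL 88,415.34
Profit = BRL 88,415.34 − BRL 87,000.00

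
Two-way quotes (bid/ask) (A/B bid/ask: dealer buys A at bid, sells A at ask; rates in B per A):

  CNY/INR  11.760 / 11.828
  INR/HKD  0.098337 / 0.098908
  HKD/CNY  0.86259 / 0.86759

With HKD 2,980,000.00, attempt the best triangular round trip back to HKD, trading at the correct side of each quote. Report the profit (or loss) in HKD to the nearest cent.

Best loop HKD → CNY → INR → HKD:
HKD 2,980,000.00 × 0.86259 (sell HKD at bid) = CNY 2,570,518.20
CNY 2,570,518.20 × 11.760 (sell CNY at bid) = INR 30,229,294.03
INR 30,229,294.03 × 0.098337 (sell INR at bid) = HKD 2,972,658.09

Net result: HKD -7,341.91 (no profitable arbitrage after spreads)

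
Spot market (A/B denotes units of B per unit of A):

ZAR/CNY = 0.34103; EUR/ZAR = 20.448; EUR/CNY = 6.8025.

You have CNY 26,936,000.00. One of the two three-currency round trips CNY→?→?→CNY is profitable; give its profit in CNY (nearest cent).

Profit: CNY 676,642.77

Profitable loop is CNY → EUR → ZAR → CNY:
CNY 26,936,000.00 ÷ 6.8025 = EUR 3,959,720.69
EUR 3,959,720.69 × 20.448 = ZAR 80,968,368.69
ZAR 80,968,368.69 × 0.34103 = CNY 27,612,642.77
Profit = CNY 27,612,642.77 − CNY 26,936,000.00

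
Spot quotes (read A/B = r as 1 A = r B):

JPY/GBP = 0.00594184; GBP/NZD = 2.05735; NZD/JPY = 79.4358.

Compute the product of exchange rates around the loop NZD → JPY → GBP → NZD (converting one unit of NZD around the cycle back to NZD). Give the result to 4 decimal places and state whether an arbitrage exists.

Around NZD → JPY → GBP → NZD: 1 × 79.4358 × 0.00594184 × 2.05735 = 0.971059
Product < 1; profitable direction is NZD → GBP → JPY → NZD.

0.9711 (arbitrage exists)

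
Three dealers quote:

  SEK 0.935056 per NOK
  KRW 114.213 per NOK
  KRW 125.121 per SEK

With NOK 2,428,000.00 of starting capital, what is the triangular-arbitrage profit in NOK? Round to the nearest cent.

Profit: NOK 59,144.23

Profitable loop is NOK → SEK → KRW → NOK:
NOK 2,428,000.00 × 0.935056 = SEK 2,270,315.97
SEK 2,270,315.97 × 125.121 = KRW 284,064,204
KRW 284,064,204 ÷ 114.213 = NOK 2,487,144.23
Profit = NOK 2,487,144.23 − NOK 2,428,000.00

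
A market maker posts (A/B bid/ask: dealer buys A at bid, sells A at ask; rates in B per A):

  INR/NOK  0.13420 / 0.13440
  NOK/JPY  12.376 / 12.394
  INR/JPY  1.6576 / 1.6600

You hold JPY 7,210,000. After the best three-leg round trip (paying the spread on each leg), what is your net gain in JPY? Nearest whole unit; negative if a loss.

Net profit: JPY 3,732

Best loop JPY → INR → NOK → JPY:
JPY 7,210,000 ÷ 1.6600 (buy INR at ask) = INR 4,343,373.49
INR 4,343,373.49 × 0.13420 (sell INR at bid) = NOK 582,880.72
NOK 582,880.72 × 12.376 (sell NOK at bid) = JPY 7,213,732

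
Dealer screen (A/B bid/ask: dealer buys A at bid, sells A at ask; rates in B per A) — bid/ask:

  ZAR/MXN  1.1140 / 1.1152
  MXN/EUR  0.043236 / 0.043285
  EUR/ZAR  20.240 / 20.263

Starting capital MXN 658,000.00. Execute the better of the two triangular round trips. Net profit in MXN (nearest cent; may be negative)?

Net profit: MXN 14,716.32

Best loop MXN → ZAR → EUR → MXN:
MXN 658,000.00 ÷ 1.1152 (buy ZAR at ask) = ZAR 590,028.69
ZAR 590,028.69 ÷ 20.263 (buy EUR at ask) = EUR 29,118.53
EUR 29,118.53 ÷ 0.043285 (buy MXN at ask) = MXN 672,716.32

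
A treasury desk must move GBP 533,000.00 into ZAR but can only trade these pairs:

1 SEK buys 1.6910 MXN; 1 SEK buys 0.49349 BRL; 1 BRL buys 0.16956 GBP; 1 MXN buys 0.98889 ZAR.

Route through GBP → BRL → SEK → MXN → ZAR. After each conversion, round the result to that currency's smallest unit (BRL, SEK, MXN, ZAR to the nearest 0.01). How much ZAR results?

ZAR 10,651,653.66

GBP 533,000.00 ÷ 0.16956 = BRL 3,143,430.05
BRL 3,143,430.05 ÷ 0.49349 = SEK 6,369,794.83
SEK 6,369,794.83 × 1.6910 = MXN 10,771,323.06
MXN 10,771,323.06 × 0.98889 = ZAR 10,651,653.66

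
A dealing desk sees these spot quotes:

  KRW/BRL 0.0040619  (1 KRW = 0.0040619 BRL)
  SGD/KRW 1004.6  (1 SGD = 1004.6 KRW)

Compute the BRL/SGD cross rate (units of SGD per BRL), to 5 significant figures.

1 BRL ÷ 0.0040619 = 246.19 KRW
246.19 KRW ÷ 1004.6 = 0.245063 SGD

BRL/SGD = 0.24506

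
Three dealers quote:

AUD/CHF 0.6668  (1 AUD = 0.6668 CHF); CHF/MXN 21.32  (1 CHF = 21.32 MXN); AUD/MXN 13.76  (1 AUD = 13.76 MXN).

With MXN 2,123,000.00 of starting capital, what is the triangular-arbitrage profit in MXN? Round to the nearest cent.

Profitable loop is MXN → AUD → CHF → MXN:
MXN 2,123,000.00 ÷ 13.76 = AUD 154,287.79
AUD 154,287.79 × 0.6668 = CHF 102,879.10
CHF 102,879.10 × 21.32 = MXN 2,193,382.39
Profit = MXN 2,193,382.39 − MXN 2,123,000.00

Profit: MXN 70,382.39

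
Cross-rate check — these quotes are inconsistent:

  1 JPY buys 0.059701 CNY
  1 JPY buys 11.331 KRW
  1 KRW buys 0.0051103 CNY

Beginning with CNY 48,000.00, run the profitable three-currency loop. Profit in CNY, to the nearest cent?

Profit: CNY 1,488.95

Profitable loop is CNY → KRW → JPY → CNY:
CNY 48,000.00 ÷ 0.0051103 = KRW 9,392,795
KRW 9,392,795 ÷ 11.331 = JPY 828,947
JPY 828,947 × 0.059701 = CNY 49,488.95
Profit = CNY 49,488.95 − CNY 48,000.00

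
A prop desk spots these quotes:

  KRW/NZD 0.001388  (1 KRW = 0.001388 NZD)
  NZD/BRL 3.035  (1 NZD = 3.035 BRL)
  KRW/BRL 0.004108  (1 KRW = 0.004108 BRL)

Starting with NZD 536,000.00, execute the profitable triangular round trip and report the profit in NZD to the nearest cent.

Profit: NZD 13,645.30

Profitable loop is NZD → BRL → KRW → NZD:
NZD 536,000.00 × 3.035 = BRL 1,626,760.00
BRL 1,626,760.00 ÷ 0.004108 = KRW 395,998,053
KRW 395,998,053 × 0.001388 = NZD 549,645.30
Profit = NZD 549,645.30 − NZD 536,000.00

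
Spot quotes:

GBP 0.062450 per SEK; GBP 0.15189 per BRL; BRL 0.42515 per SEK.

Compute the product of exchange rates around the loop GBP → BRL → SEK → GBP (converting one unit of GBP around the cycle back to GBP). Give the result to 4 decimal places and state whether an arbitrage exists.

Around GBP → BRL → SEK → GBP: 1 ÷ 0.15189 ÷ 0.42515 × 0.062450 = 0.967077
Product < 1; profitable direction is GBP → SEK → BRL → GBP.

0.9671 (arbitrage exists)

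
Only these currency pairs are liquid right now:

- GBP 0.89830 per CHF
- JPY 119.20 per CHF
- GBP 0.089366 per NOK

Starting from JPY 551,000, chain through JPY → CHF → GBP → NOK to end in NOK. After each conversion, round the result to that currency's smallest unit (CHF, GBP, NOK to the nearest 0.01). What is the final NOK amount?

NOK 46,464.76

JPY 551,000 ÷ 119.20 = CHF 4,622.48
CHF 4,622.48 × 0.89830 = GBP 4,152.37
GBP 4,152.37 ÷ 0.089366 = NOK 46,464.76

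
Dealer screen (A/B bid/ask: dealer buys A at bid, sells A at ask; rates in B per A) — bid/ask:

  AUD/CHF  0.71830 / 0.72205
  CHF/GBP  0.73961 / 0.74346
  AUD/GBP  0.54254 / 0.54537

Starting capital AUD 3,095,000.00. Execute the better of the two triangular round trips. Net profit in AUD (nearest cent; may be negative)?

Best loop AUD → GBP → CHF → AUD:
AUD 3,095,000.00 × 0.54254 (sell AUD at bid) = GBP 1,679,161.30
GBP 1,679,161.30 ÷ 0.74346 (buy CHF at ask) = CHF 2,258,576.52
CHF 2,258,576.52 ÷ 0.72205 (buy AUD at ask) = AUD 3,128,005.71

Net profit: AUD 33,005.71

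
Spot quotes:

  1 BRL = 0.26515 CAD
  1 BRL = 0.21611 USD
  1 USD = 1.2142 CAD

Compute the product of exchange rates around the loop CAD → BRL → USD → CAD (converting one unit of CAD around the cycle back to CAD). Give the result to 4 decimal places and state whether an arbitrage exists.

0.9896 (arbitrage exists)

Around CAD → BRL → USD → CAD: 1 ÷ 0.26515 × 0.21611 × 1.2142 = 0.989631
Product < 1; profitable direction is CAD → USD → BRL → CAD.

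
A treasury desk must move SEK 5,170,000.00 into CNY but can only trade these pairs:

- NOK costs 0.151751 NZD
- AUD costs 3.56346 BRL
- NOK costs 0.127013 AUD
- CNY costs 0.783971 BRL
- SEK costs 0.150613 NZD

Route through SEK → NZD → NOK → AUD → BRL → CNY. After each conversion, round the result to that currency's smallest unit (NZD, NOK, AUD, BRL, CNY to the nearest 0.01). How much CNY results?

CNY 2,962,385.01

SEK 5,170,000.00 × 0.150613 = NZD 778,669.21
NZD 778,669.21 ÷ 0.151751 = NOK 5,131,229.51
NOK 5,131,229.51 × 0.127013 = AUD 651,732.85
AUD 651,732.85 × 3.56346 = BRL 2,322,423.94
BRL 2,322,423.94 ÷ 0.783971 = CNY 2,962,385.01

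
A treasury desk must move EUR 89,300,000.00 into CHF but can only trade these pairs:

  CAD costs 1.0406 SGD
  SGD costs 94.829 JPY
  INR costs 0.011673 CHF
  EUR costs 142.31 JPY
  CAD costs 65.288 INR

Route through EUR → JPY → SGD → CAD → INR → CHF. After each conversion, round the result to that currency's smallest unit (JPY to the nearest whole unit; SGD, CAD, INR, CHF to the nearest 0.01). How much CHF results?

CHF 98,147,159.60

EUR 89,300,000.00 × 142.31 = JPY 12,708,283,000
JPY 12,708,283,000 ÷ 94.829 = SGD 134,012,622.72
SGD 134,012,622.72 ÷ 1.0406 = CAD 128,783,992.62
CAD 128,783,992.62 × 65.288 = INR 8,408,049,310.17
INR 8,408,049,310.17 × 0.011673 = CHF 98,147,159.60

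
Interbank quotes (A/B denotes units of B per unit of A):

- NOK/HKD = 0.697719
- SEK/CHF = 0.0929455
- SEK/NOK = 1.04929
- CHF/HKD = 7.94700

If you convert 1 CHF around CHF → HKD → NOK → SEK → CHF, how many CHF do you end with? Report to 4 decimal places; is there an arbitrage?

1.0089 (arbitrage exists)

Around CHF → HKD → NOK → SEK → CHF: 1 × 7.94700 ÷ 0.697719 ÷ 1.04929 × 0.0929455 = 1.008917
Product > 1; profitable direction is CHF → HKD → NOK → SEK → CHF.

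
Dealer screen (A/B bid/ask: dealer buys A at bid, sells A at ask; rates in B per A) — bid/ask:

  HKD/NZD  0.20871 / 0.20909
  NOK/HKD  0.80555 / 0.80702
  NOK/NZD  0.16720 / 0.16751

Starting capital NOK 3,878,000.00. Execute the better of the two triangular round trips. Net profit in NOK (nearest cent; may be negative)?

Net profit: NOK 14,268.81

Best loop NOK → HKD → NZD → NOK:
NOK 3,878,000.00 × 0.80555 (sell NOK at bid) = HKD 3,123,922.90
HKD 3,123,922.90 × 0.20871 (sell HKD at bid) = NZD 651,993.95
NZD 651,993.95 ÷ 0.16751 (buy NOK at ask) = NOK 3,892,268.81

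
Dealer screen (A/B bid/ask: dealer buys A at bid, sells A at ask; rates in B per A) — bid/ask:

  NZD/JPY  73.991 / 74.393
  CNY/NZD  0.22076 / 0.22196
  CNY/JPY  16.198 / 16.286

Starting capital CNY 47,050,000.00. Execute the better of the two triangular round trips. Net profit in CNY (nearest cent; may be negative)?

Net profit: CNY 139,402.63

Best loop CNY → NZD → JPY → CNY:
CNY 47,050,000.00 × 0.22076 (sell CNY at bid) = NZD 10,386,758.00
NZD 10,386,758.00 × 73.991 (sell NZD at bid) = JPY 768,526,611
JPY 768,526,611 ÷ 16.286 (buy CNY at ask) = CNY 47,189,402.63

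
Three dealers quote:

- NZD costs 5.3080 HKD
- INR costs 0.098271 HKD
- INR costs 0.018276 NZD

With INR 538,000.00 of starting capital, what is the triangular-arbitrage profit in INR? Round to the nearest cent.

Profitable loop is INR → HKD → NZD → INR:
INR 538,000.00 × 0.098271 = HKD 52,869.80
HKD 52,869.80 ÷ 5.3080 = NZD 9,960.40
NZD 9,960.40 ÷ 0.018276 = INR 544,998.85
Profit = INR 544,998.85 − INR 538,000.00

Profit: INR 6,998.85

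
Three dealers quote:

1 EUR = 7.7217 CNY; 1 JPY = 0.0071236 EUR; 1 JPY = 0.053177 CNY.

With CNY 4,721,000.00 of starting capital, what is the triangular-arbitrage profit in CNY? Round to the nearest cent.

Profit: CNY 162,403.58

Profitable loop is CNY → JPY → EUR → CNY:
CNY 4,721,000.00 ÷ 0.053177 = JPY 88,778,983
JPY 88,778,983 × 0.0071236 = EUR 632,425.97
EUR 632,425.97 × 7.7217 = CNY 4,883,403.58
Profit = CNY 4,883,403.58 − CNY 4,721,000.00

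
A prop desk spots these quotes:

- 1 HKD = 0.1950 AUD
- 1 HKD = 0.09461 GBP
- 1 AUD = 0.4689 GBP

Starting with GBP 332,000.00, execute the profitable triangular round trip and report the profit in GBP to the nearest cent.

Profitable loop is GBP → AUD → HKD → GBP:
GBP 332,000.00 ÷ 0.4689 = AUD 708,040.09
AUD 708,040.09 ÷ 0.1950 = HKD 3,630,974.84
HKD 3,630,974.84 × 0.09461 = GBP 343,526.53
Profit = GBP 343,526.53 − GBP 332,000.00

Profit: GBP 11,526.53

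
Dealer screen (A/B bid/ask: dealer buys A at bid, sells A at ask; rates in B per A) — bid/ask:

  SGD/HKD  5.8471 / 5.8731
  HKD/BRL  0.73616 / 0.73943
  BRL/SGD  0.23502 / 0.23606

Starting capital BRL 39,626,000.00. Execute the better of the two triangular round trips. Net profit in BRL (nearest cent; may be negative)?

Net profit: BRL 460,468.19

Best loop BRL → SGD → HKD → BRL:
BRL 39,626,000.00 × 0.23502 (sell BRL at bid) = SGD 9,312,902.52
SGD 9,312,902.52 × 5.8471 (sell SGD at bid) = HKD 54,453,472.32
HKD 54,453,472.32 × 0.73616 (sell HKD at bid) = BRL 40,086,468.19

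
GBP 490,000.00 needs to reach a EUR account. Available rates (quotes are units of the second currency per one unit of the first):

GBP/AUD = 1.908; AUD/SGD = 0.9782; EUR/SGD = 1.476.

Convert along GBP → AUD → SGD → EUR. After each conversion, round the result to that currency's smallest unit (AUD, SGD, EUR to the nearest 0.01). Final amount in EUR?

EUR 619,606.19

GBP 490,000.00 × 1.908 = AUD 934,920.00
AUD 934,920.00 × 0.9782 = SGD 914,538.74
SGD 914,538.74 ÷ 1.476 = EUR 619,606.19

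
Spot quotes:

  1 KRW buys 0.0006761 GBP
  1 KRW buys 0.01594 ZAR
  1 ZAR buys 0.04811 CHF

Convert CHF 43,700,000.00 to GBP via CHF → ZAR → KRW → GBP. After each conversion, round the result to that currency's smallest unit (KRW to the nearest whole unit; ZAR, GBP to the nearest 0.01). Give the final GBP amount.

GBP 38,527,311.03

CHF 43,700,000.00 ÷ 0.04811 = ZAR 908,335,065.47
ZAR 908,335,065.47 ÷ 0.01594 = KRW 56,984,633,969
KRW 56,984,633,969 × 0.0006761 = GBP 38,527,311.03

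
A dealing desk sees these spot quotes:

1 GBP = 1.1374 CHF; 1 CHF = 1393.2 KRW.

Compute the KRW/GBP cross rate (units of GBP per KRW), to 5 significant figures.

1 KRW ÷ 1393.2 = 0.000717772 CHF
0.000717772 CHF ÷ 1.1374 = 0.000631064 GBP

KRW/GBP = 0.00063106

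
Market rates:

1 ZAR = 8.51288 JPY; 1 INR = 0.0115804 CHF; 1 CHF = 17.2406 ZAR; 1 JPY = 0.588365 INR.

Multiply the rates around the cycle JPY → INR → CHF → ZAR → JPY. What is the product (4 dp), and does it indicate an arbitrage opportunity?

Around JPY → INR → CHF → ZAR → JPY: 1 × 0.588365 × 0.0115804 × 17.2406 × 8.51288 = 0.999998
Product ≈ 1 (deviation 0.000%, within rounding noise).

1.0000 (no arbitrage)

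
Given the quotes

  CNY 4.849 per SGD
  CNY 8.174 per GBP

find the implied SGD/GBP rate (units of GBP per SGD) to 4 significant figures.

1 SGD × 4.849 = 4.849 CNY
4.849 CNY ÷ 8.174 = 0.593222 GBP

SGD/GBP = 0.5932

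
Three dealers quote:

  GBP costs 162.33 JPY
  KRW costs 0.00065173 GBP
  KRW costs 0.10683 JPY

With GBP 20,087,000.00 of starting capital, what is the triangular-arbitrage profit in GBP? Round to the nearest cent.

Profitable loop is GBP → KRW → JPY → GBP:
GBP 20,087,000.00 ÷ 0.00065173 = KRW 30,821,045,525
KRW 30,821,045,525 × 0.10683 = JPY 3,292,612,293
JPY 3,292,612,293 ÷ 162.33 = GBP 20,283,449.11
Profit = GBP 20,283,449.11 − GBP 20,087,000.00

Profit: GBP 196,449.11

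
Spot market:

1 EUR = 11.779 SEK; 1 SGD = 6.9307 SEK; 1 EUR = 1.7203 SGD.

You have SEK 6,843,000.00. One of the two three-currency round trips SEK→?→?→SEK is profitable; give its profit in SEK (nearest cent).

Profitable loop is SEK → EUR → SGD → SEK:
SEK 6,843,000.00 ÷ 11.779 = EUR 580,949.15
EUR 580,949.15 × 1.7203 = SGD 999,406.82
SGD 999,406.82 × 6.9307 = SEK 6,926,588.83
Profit = SEK 6,926,588.83 − SEK 6,843,000.00

Profit: SEK 83,588.83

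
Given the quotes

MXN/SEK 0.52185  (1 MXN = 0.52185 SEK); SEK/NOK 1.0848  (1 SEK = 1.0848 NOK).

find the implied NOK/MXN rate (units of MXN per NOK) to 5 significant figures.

NOK/MXN = 1.7665

1 NOK ÷ 1.0848 = 0.921829 SEK
0.921829 SEK ÷ 0.52185 = 1.76646 MXN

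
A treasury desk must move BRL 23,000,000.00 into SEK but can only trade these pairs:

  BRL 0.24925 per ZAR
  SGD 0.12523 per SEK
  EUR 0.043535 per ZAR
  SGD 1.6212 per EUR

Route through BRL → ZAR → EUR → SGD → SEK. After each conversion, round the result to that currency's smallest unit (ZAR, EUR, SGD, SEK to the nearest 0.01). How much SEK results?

SEK 52,006,716.20

BRL 23,000,000.00 ÷ 0.24925 = ZAR 92,276,830.49
ZAR 92,276,830.49 × 0.043535 = EUR 4,017,271.82
EUR 4,017,271.82 × 1.6212 = SGD 6,512,801.07
SGD 6,512,801.07 ÷ 0.12523 = SEK 52,006,716.20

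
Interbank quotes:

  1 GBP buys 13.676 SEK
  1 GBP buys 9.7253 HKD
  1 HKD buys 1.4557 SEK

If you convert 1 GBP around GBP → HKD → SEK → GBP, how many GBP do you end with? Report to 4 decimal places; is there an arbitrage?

1.0352 (arbitrage exists)

Around GBP → HKD → SEK → GBP: 1 × 9.7253 × 1.4557 ÷ 13.676 = 1.035180
Product > 1; profitable direction is GBP → HKD → SEK → GBP.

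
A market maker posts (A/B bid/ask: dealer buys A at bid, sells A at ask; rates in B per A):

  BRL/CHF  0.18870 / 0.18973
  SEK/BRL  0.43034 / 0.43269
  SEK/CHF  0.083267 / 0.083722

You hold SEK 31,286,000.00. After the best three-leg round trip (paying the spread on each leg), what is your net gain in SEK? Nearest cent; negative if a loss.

Best loop SEK → CHF → BRL → SEK:
SEK 31,286,000.00 × 0.083267 (sell SEK at bid) = CHF 2,605,091.36
CHF 2,605,091.36 ÷ 0.18973 (buy BRL at ask) = BRL 13,730,518.96
BRL 13,730,518.96 ÷ 0.43269 (buy SEK at ask) = SEK 31,732,924.17

Net profit: SEK 446,924.17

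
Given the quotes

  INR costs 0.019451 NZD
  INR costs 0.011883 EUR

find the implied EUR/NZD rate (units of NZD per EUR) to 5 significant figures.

1 EUR ÷ 0.011883 = 84.1538 INR
84.1538 INR × 0.019451 = 1.63688 NZD

EUR/NZD = 1.6369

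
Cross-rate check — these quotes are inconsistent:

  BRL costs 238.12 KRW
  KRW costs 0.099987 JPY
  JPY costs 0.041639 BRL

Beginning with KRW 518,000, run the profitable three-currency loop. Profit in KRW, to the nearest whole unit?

Profitable loop is KRW → BRL → JPY → KRW:
KRW 518,000 ÷ 238.12 = BRL 2,175.37
BRL 2,175.37 ÷ 0.041639 = JPY 52,244
JPY 52,244 ÷ 0.099987 = KRW 522,505
Profit = KRW 522,505 − KRW 518,000

Profit: KRW 4,505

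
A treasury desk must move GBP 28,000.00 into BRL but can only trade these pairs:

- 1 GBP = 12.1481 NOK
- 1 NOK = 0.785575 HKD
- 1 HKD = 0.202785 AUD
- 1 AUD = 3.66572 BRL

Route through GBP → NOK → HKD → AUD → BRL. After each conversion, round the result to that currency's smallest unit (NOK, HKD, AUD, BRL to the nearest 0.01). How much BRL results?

BRL 198,631.99

GBP 28,000.00 × 12.1481 = NOK 340,146.80
NOK 340,146.80 × 0.785575 = HKD 267,210.82
HKD 267,210.82 × 0.202785 = AUD 54,186.35
AUD 54,186.35 × 3.66572 = BRL 198,631.99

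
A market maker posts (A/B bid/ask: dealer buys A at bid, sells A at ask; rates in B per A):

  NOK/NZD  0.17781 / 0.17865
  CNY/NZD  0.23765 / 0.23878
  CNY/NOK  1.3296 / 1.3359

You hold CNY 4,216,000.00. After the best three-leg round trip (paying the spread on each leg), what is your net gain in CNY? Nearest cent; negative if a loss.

Best loop CNY → NZD → NOK → CNY:
CNY 4,216,000.00 × 0.23765 (sell CNY at bid) = NZD 1,001,932.40
NZD 1,001,932.40 ÷ 0.17865 (buy NOK at ask) = NOK 5,608,353.76
NOK 5,608,353.76 ÷ 1.3359 (buy CNY at ask) = CNY 4,198,183.82

Net result: CNY -17,816.18 (no profitable arbitrage after spreads)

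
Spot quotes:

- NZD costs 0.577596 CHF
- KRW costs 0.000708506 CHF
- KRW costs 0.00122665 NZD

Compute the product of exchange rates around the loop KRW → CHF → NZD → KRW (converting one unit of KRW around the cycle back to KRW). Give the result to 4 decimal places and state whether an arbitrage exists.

Around KRW → CHF → NZD → KRW: 1 × 0.000708506 ÷ 0.577596 ÷ 0.00122665 = 0.999997
Product ≈ 1 (deviation 0.000%, within rounding noise).

1.0000 (no arbitrage)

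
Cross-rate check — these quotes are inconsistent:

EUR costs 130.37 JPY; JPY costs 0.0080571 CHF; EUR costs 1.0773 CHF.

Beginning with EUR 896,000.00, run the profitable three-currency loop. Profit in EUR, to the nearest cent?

Profit: EUR 22,942.31

Profitable loop is EUR → CHF → JPY → EUR:
EUR 896,000.00 × 1.0773 = CHF 965,260.80
CHF 965,260.80 ÷ 0.0080571 = JPY 119,802,510
JPY 119,802,510 ÷ 130.37 = EUR 918,942.31
Profit = EUR 918,942.31 − EUR 896,000.00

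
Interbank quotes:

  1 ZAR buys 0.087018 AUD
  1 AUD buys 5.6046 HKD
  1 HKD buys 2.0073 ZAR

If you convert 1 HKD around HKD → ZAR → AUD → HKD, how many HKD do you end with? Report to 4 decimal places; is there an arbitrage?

0.9790 (arbitrage exists)

Around HKD → ZAR → AUD → HKD: 1 × 2.0073 × 0.087018 × 5.6046 = 0.978962
Product < 1; profitable direction is HKD → AUD → ZAR → HKD.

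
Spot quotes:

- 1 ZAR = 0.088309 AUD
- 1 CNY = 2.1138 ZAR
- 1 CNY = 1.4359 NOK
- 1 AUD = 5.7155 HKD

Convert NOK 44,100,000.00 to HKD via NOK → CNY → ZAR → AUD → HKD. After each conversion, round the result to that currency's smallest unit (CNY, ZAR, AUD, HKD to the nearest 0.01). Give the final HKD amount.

HKD 32,767,060.55

NOK 44,100,000.00 ÷ 1.4359 = CNY 30,712,445.16
CNY 30,712,445.16 × 2.1138 = ZAR 64,919,966.58
ZAR 64,919,966.58 × 0.088309 = AUD 5,733,017.33
AUD 5,733,017.33 × 5.7155 = HKD 32,767,060.55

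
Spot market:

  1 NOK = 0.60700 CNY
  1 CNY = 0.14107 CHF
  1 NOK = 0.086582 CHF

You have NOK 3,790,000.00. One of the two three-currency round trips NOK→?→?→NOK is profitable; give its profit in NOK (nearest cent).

Profit: NOK 42,158.52

Profitable loop is NOK → CHF → CNY → NOK:
NOK 3,790,000.00 × 0.086582 = CHF 328,145.78
CHF 328,145.78 ÷ 0.14107 = CNY 2,326,120.22
CNY 2,326,120.22 ÷ 0.60700 = NOK 3,832,158.52
Profit = NOK 3,832,158.52 − NOK 3,790,000.00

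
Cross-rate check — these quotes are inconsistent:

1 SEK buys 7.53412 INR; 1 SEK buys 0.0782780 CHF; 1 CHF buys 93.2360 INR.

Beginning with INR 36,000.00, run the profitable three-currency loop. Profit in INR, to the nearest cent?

Profitable loop is INR → CHF → SEK → INR:
INR 36,000.00 ÷ 93.2360 = CHF 386.12
CHF 386.12 ÷ 0.0782780 = SEK 4,932.64
SEK 4,932.64 × 7.53412 = INR 37,163.08
Profit = INR 37,163.08 − INR 36,000.00

Profit: INR 1,163.08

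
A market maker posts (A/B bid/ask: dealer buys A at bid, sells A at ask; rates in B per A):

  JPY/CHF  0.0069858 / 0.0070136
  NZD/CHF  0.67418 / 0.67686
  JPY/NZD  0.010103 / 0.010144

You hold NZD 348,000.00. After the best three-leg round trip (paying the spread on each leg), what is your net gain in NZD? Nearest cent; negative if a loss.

Net profit: NZD 6,068.51

Best loop NZD → JPY → CHF → NZD:
NZD 348,000.00 ÷ 0.010144 (buy JPY at ask) = JPY 34,305,994
JPY 34,305,994 × 0.0069858 (sell JPY at bid) = CHF 239,654.81
CHF 239,654.81 ÷ 0.67686 (buy NZD at ask) = NZD 354,068.51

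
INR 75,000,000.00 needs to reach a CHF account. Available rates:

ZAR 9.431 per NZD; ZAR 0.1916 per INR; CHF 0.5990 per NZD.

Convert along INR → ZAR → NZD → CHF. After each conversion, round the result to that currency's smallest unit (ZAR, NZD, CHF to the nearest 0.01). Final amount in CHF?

CHF 912,695.37

INR 75,000,000.00 × 0.1916 = ZAR 14,370,000.00
ZAR 14,370,000.00 ÷ 9.431 = NZD 1,523,698.44
NZD 1,523,698.44 × 0.5990 = CHF 912,695.37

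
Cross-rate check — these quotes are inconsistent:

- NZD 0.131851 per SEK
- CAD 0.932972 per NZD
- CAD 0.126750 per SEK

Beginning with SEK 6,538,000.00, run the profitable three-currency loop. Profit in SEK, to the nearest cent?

Profit: SEK 198,601.32

Profitable loop is SEK → CAD → NZD → SEK:
SEK 6,538,000.00 × 0.126750 = CAD 828,691.50
CAD 828,691.50 ÷ 0.932972 = NZD 888,227.62
NZD 888,227.62 ÷ 0.131851 = SEK 6,736,601.32
Profit = SEK 6,736,601.32 − SEK 6,538,000.00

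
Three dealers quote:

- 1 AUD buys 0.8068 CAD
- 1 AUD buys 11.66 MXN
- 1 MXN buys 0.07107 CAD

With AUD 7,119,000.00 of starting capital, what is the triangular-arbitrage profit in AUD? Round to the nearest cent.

Profitable loop is AUD → MXN → CAD → AUD:
AUD 7,119,000.00 × 11.66 = MXN 83,007,540.00
MXN 83,007,540.00 × 0.07107 = CAD 5,899,345.87
CAD 5,899,345.87 ÷ 0.8068 = AUD 7,312,030.08
Profit = AUD 7,312,030.08 − AUD 7,119,000.00

Profit: AUD 193,030.08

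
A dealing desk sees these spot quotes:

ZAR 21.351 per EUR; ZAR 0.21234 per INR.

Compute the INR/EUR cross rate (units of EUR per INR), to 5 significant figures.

1 INR × 0.21234 = 0.21234 ZAR
0.21234 ZAR ÷ 21.351 = 0.0099452 EUR

INR/EUR = 0.0099452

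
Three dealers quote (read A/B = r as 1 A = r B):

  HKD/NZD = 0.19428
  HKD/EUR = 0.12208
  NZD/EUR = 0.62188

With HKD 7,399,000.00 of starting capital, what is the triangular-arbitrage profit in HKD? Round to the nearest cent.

Profitable loop is HKD → EUR → NZD → HKD:
HKD 7,399,000.00 × 0.12208 = EUR 903,269.92
EUR 903,269.92 ÷ 0.62188 = NZD 1,452,482.67
NZD 1,452,482.67 ÷ 0.19428 = HKD 7,476,233.61
Profit = HKD 7,476,233.61 − HKD 7,399,000.00

Profit: HKD 77,233.61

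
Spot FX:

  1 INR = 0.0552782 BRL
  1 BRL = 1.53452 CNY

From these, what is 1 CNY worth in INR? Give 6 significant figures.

CNY/INR = 11.7889

1 CNY ÷ 1.53452 = 0.65167 BRL
0.65167 BRL ÷ 0.0552782 = 11.7889 INR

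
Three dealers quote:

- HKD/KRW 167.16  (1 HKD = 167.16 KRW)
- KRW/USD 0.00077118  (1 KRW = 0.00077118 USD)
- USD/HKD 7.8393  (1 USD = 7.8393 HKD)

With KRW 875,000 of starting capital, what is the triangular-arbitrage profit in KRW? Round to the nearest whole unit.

Profit: KRW 9,247

Profitable loop is KRW → USD → HKD → KRW:
KRW 875,000 × 0.00077118 = USD 674.78
USD 674.78 × 7.8393 = HKD 5,289.82
HKD 5,289.82 × 167.16 = KRW 884,247
Profit = KRW 884,247 − KRW 875,000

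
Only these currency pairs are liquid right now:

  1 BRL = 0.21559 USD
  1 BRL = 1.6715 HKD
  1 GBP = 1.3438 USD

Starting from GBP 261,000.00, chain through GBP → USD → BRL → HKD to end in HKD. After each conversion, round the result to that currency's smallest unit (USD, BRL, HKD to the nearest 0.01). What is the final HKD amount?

HKD 2,719,273.64

GBP 261,000.00 × 1.3438 = USD 350,731.80
USD 350,731.80 ÷ 0.21559 = BRL 1,626,846.33
BRL 1,626,846.33 × 1.6715 = HKD 2,719,273.64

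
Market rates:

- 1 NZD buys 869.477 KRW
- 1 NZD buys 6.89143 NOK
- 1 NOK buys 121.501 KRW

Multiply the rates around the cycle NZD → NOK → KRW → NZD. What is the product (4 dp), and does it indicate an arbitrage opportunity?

0.9630 (arbitrage exists)

Around NZD → NOK → KRW → NZD: 1 × 6.89143 × 121.501 ÷ 869.477 = 0.963011
Product < 1; profitable direction is NZD → KRW → NOK → NZD.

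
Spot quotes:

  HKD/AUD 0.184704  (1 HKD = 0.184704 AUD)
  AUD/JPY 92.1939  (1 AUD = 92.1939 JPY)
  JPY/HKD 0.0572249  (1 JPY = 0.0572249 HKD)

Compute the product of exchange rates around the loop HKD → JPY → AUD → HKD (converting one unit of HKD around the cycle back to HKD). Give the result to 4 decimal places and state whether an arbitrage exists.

Around HKD → JPY → AUD → HKD: 1 ÷ 0.0572249 ÷ 92.1939 ÷ 0.184704 = 1.026211
Product > 1; profitable direction is HKD → JPY → AUD → HKD.

1.0262 (arbitrage exists)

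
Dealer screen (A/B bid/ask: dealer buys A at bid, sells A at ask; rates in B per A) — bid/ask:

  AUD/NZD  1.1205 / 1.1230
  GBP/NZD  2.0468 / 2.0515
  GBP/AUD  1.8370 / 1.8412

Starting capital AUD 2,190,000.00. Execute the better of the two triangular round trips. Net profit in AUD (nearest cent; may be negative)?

Best loop AUD → NZD → GBP → AUD:
AUD 2,190,000.00 × 1.1205 (sell AUD at bid) = NZD 2,453,895.00
NZD 2,453,895.00 ÷ 2.0515 (buy GBP at ask) = GBP 1,196,146.72
GBP 1,196,146.72 × 1.8370 (sell GBP at bid) = AUD 2,197,321.53

Net profit: AUD 7,321.53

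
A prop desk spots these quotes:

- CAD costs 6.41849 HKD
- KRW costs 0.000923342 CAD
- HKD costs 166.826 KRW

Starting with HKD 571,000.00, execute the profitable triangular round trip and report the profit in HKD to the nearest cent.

Profit: HKD 6,533.14

Profitable loop is HKD → CAD → KRW → HKD:
HKD 571,000.00 ÷ 6.41849 = CAD 88,961.73
CAD 88,961.73 ÷ 0.000923342 = KRW 96,347,544
KRW 96,347,544 ÷ 166.826 = HKD 577,533.14
Profit = HKD 577,533.14 − HKD 571,000.00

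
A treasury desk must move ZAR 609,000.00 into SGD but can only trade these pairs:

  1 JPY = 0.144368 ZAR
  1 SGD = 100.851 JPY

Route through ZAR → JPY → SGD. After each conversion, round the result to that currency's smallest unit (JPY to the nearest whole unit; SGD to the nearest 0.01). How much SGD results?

SGD 41,827.90

ZAR 609,000.00 ÷ 0.144368 = JPY 4,218,386
JPY 4,218,386 ÷ 100.851 = SGD 41,827.90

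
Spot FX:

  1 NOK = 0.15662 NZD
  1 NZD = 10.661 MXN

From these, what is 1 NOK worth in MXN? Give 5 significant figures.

NOK/MXN = 1.6697

1 NOK × 0.15662 = 0.15662 NZD
0.15662 NZD × 10.661 = 1.66973 MXN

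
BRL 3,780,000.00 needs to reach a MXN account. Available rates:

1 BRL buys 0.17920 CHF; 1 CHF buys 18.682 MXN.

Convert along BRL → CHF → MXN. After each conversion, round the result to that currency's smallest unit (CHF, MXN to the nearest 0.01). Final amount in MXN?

BRL 3,780,000.00 × 0.17920 = CHF 677,376.00
CHF 677,376.00 × 18.682 = MXN 12,654,738.43

MXN 12,654,738.43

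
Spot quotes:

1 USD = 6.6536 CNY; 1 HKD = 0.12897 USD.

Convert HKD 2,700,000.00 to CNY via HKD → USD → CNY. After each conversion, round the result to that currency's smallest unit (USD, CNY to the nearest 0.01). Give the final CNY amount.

HKD 2,700,000.00 × 0.12897 = USD 348,219.00
USD 348,219.00 × 6.6536 = CNY 2,316,909.94

CNY 2,316,909.94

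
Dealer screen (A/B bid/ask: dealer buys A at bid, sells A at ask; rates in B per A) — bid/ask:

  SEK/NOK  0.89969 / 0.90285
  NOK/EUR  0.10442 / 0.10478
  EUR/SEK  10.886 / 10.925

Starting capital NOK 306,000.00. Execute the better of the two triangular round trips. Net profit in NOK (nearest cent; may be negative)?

Best loop NOK → EUR → SEK → NOK:
NOK 306,000.00 × 0.10442 (sell NOK at bid) = EUR 31,952.52
EUR 31,952.52 × 10.886 (sell EUR at bid) = SEK 347,835.13
SEK 347,835.13 × 0.89969 (sell SEK at bid) = NOK 312,943.79

Net profit: NOK 6,943.79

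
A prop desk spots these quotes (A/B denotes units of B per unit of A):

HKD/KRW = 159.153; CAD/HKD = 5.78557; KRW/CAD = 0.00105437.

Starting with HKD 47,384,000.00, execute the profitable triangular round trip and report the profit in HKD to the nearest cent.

Profit: HKD 1,422,503.66

Profitable loop is HKD → CAD → KRW → HKD:
HKD 47,384,000.00 ÷ 5.78557 = CAD 8,190,031.41
CAD 8,190,031.41 ÷ 0.00105437 = KRW 7,767,701,476
KRW 7,767,701,476 ÷ 159.153 = HKD 48,806,503.66
Profit = HKD 48,806,503.66 − HKD 47,384,000.00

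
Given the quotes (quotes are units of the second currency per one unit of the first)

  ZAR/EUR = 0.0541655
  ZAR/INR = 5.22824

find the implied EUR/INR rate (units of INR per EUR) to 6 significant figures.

1 EUR ÷ 0.0541655 = 18.4619 ZAR
18.4619 ZAR × 5.22824 = 96.5234 INR

EUR/INR = 96.5234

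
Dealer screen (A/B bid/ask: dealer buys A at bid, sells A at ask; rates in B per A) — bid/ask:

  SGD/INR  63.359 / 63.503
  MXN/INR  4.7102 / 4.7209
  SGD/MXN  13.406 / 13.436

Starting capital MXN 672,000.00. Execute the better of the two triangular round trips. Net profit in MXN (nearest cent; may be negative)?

Net result: MXN -752.33 (no profitable arbitrage after spreads)

Best loop MXN → SGD → INR → MXN:
MXN 672,000.00 ÷ 13.436 (buy SGD at ask) = SGD 50,014.89
SGD 50,014.89 × 63.359 (sell SGD at bid) = INR 3,168,893.12
INR 3,168,893.12 ÷ 4.7209 (buy MXN at ask) = MXN 671,247.67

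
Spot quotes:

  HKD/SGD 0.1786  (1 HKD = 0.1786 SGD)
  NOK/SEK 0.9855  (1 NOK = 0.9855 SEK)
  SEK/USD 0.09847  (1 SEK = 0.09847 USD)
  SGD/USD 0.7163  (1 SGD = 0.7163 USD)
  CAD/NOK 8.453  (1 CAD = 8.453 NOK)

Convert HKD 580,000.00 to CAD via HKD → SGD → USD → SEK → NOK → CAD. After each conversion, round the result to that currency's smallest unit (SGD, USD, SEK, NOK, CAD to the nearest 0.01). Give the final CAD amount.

CAD 90,455.08

HKD 580,000.00 × 0.1786 = SGD 103,588.00
SGD 103,588.00 × 0.7163 = USD 74,200.08
USD 74,200.08 ÷ 0.09847 = SEK 753,529.81
SEK 753,529.81 ÷ 0.9855 = NOK 764,616.75
NOK 764,616.75 ÷ 8.453 = CAD 90,455.08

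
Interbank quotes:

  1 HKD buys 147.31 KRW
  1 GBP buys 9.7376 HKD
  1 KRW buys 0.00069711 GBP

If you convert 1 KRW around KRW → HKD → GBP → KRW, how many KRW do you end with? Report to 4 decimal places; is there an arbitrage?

Around KRW → HKD → GBP → KRW: 1 ÷ 147.31 ÷ 9.7376 ÷ 0.00069711 = 1.000033
Product ≈ 1 (deviation 0.003%, within rounding noise).

1.0000 (no arbitrage)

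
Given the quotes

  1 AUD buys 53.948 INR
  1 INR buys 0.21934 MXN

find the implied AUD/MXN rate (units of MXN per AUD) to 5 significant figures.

1 AUD × 53.948 = 53.948 INR
53.948 INR × 0.21934 = 11.833 MXN

AUD/MXN = 11.833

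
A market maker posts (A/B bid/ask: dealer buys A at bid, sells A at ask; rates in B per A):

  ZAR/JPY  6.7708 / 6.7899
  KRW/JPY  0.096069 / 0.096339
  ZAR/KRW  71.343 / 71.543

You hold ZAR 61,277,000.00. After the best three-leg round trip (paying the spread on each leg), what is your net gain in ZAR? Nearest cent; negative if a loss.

Net profit: ZAR 577,137.37

Best loop ZAR → KRW → JPY → ZAR:
ZAR 61,277,000.00 × 71.343 (sell ZAR at bid) = KRW 4,371,685,011
KRW 4,371,685,011 × 0.096069 (sell KRW at bid) = JPY 419,983,407
JPY 419,983,407 ÷ 6.7899 (buy ZAR at ask) = ZAR 61,854,137.37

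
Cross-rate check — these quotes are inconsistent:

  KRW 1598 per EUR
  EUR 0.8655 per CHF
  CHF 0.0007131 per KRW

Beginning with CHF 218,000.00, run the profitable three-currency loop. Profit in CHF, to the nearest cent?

Profitable loop is CHF → KRW → EUR → CHF:
CHF 218,000.00 ÷ 0.0007131 = KRW 305,707,474
KRW 305,707,474 ÷ 1598 = EUR 191,306.30
EUR 191,306.30 ÷ 0.8655 = CHF 221,035.59
Profit = CHF 221,035.59 − CHF 218,000.00

Profit: CHF 3,035.59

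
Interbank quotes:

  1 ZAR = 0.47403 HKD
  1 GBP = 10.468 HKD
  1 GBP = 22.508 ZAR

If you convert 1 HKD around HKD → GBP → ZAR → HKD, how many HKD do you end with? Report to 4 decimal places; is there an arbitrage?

Around HKD → GBP → ZAR → HKD: 1 ÷ 10.468 × 22.508 × 0.47403 = 1.019246
Product > 1; profitable direction is HKD → GBP → ZAR → HKD.

1.0192 (arbitrage exists)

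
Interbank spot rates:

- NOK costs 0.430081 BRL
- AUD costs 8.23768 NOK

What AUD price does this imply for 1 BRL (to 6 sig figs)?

1 BRL ÷ 0.430081 = 2.32514 NOK
2.32514 NOK ÷ 8.23768 = 0.282257 AUD

BRL/AUD = 0.282257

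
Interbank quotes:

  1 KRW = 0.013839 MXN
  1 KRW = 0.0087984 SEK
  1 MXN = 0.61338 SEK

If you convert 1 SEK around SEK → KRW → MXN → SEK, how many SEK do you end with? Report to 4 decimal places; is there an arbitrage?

Around SEK → KRW → MXN → SEK: 1 ÷ 0.0087984 × 0.013839 × 0.61338 = 0.964785
Product < 1; profitable direction is SEK → MXN → KRW → SEK.

0.9648 (arbitrage exists)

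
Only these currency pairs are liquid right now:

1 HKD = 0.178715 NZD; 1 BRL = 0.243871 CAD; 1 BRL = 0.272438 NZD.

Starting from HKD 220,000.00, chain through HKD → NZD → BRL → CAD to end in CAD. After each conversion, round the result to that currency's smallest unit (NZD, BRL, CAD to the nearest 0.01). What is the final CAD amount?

CAD 35,194.61

HKD 220,000.00 × 0.178715 = NZD 39,317.30
NZD 39,317.30 ÷ 0.272438 = BRL 144,316.51
BRL 144,316.51 × 0.243871 = CAD 35,194.61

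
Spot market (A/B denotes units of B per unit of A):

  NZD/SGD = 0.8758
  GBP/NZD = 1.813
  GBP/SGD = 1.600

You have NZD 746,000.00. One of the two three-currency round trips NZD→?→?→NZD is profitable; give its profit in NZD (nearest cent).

Profitable loop is NZD → GBP → SGD → NZD:
NZD 746,000.00 ÷ 1.813 = GBP 411,472.70
GBP 411,472.70 × 1.600 = SGD 658,356.32
SGD 658,356.32 ÷ 0.8758 = NZD 751,719.93
Profit = NZD 751,719.93 − NZD 746,000.00

Profit: NZD 5,719.93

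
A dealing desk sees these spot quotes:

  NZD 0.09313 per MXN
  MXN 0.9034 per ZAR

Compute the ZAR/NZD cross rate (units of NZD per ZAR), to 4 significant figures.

1 ZAR × 0.9034 = 0.9034 MXN
0.9034 MXN × 0.09313 = 0.0841336 NZD

ZAR/NZD = 0.08413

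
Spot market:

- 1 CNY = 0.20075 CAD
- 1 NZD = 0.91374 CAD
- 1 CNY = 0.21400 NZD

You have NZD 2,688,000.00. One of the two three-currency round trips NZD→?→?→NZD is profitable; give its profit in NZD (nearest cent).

Profitable loop is NZD → CNY → CAD → NZD:
NZD 2,688,000.00 ÷ 0.21400 = CNY 12,560,747.66
CNY 12,560,747.66 × 0.20075 = CAD 2,521,570.09
CAD 2,521,570.09 ÷ 0.91374 = NZD 2,759,614.43
Profit = NZD 2,759,614.43 − NZD 2,688,000.00

Profit: NZD 71,614.43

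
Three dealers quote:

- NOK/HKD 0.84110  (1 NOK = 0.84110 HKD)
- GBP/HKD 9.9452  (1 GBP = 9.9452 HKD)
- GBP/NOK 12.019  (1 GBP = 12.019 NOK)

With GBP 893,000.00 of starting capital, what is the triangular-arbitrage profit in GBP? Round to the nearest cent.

Profitable loop is GBP → NOK → HKD → GBP:
GBP 893,000.00 × 12.019 = NOK 10,732,967.00
NOK 10,732,967.00 × 0.84110 = HKD 9,027,498.54
HKD 9,027,498.54 ÷ 9.9452 = GBP 907,724.18
Profit = GBP 907,724.18 − GBP 893,000.00

Profit: GBP 14,724.18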